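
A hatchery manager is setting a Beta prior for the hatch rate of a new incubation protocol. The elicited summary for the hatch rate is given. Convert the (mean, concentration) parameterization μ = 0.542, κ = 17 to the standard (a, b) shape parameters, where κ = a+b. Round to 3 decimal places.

a = μκ = 0.542×17 = 9.214 and b = (1−μ)κ = 0.458×17 = 7.786.

a = 9.214, b = 7.786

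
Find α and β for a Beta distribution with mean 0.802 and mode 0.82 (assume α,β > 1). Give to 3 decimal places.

With s = α+β: μ = α/s and mode = (α−1)/(s−2). Eliminating α = μs,
μs − 1 = m(s−2) ⇒ s(μ−m) = 1−2m ⇒ s = -0.64/-0.018 = 35.5556.
So α = μs = 28.516, β = (1−μ)s = 7.040.

α = 28.516, β = 7.040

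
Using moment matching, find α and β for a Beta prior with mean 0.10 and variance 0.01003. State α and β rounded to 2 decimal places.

Let s = α+β. The Beta variance is μ(1−μ)/(s+1).
So s+1 = μ(1−μ)/σ² = (0.10×0.90)/0.01003 = 0.0900/0.01003 = 8.9731, giving s = 7.9731.
Then α = μs = 0.10×7.9731 = 0.80 and β = (1−μ)s = 0.90×7.9731 = 7.18.

α = 0.80, β = 7.18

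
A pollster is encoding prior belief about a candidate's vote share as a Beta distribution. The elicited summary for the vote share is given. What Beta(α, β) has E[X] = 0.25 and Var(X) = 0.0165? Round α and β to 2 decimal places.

α = 2.59, β = 7.77

Let s = α+β. The Beta variance is μ(1−μ)/(s+1).
So s+1 = μ(1−μ)/σ² = (0.25×0.75)/0.0165 = 0.1875/0.0165 = 11.3636, giving s = 10.3636.
Then α = μs = 0.25×10.3636 = 2.59 and β = (1−μ)s = 0.75×10.3636 = 7.77.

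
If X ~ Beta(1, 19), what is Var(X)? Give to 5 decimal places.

μ = 1/20 = 0.050000; Var = μ(1−μ)/(α+β+1) = 0.0475000/21 = 0.00226.

0.00226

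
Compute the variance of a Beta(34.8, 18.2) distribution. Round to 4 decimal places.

Var = αβ/[(α+β)²(α+β+1)] = (34.8×18.2)/(53.0²×54.0) = 633.36/151686.000 = 0.0042.

0.0042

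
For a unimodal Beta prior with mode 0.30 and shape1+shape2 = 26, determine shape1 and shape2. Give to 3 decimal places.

shape1 = 8.200, shape2 = 17.800

Since the density peak of Beta(shape1,shape2) is at (shape1−1)/(shape1+shape2−2),
shape1 = 1 + 0.30(26−2) = 8.200 and shape2 = 26 − 8.200 = 17.800.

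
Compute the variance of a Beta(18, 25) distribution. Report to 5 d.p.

0.00553

α+β = 43 and αβ = 450, so Var = αβ/[(α+β)²(α+β+1)] = 450/81356 = 0.00553.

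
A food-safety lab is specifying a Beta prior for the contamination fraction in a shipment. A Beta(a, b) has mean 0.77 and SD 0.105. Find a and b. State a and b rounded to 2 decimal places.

Variance = 0.105² = 0.011025. The moment-matching identity a+b = μ(1−μ)/Var − 1 gives
a+b = 0.1771/0.011025 − 1 = 15.0635, so a = μ·15.0635 = 11.60 and b = (1−μ)·15.0635 = 3.46.

a = 11.60, b = 3.46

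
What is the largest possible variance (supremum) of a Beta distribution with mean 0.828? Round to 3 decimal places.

For fixed mean μ the Beta variance is μ(1−μ)/(α+β+1), increasing as α+β decreases.
Its least upper bound (not attained) is μ(1−μ) = 0.828·0.172 = 0.142.

0.142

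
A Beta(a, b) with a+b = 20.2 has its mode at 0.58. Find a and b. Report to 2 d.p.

Since the density peak of Beta(a,b) is at (a−1)/(a+b−2),
a = 1 + 0.58(20.2−2) = 11.56 and b = 20.2 − 11.56 = 8.64.

a = 11.56, b = 8.64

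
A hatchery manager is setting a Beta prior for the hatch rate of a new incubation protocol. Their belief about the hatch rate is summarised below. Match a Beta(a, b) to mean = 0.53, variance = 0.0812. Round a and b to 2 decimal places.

a = 1.10, b = 0.97

Write ν = a+b; then a = μν and Var = μ(1−μ)/(ν+1).
ν = μ(1−μ)/Var − 1 = 0.2491/0.0812 − 1 = 2.0677.
a = 0.53·2.0677 = 1.10, b = 0.47·2.0677 = 0.97.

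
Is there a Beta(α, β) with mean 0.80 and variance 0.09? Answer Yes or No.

Yes

The Beta variance bound is σ² < μ(1−μ).
Here μ(1−μ) = 0.80×0.20 = 0.1600, and 0.09 < 0.1600.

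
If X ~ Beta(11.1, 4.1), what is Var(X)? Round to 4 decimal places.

0.0122

α+β = 15.2 and αβ = 45.51, so Var = αβ/[(α+β)²(α+β+1)] = 45.51/3742.848 = 0.0122.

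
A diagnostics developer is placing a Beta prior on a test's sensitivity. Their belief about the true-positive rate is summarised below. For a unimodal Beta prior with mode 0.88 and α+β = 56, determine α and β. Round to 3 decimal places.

α = 48.520, β = 7.480

For α,β>1 the mode is (α−1)/(α+β−2), so α = mode·(κ−2)+1 = 0.88×54+1 = 48.520.
And β = (1−mode)·(κ−2)+1 = 0.12×54+1 = 7.480.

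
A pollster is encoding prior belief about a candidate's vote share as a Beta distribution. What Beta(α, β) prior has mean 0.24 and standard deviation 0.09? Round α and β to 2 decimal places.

α = 5.16, β = 16.35

σ² = 0.09² = 0.0081.
With s = α+β, Var = μ(1−μ)/(s+1), so s+1 = (0.24×0.76)/0.0081 = 22.5185 and s = 21.5185.
α = μs = 5.16, β = (1−μ)s = 16.35.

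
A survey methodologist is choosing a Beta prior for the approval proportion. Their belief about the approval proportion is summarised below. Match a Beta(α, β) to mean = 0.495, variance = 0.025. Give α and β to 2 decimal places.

α = 4.45, β = 4.54

Let s = α+β. The Beta variance is μ(1−μ)/(s+1).
So s+1 = μ(1−μ)/σ² = (0.495×0.505)/0.025 = 0.249975/0.025 = 9.9990, giving s = 8.9990.
Then α = μs = 0.495×8.9990 = 4.45 and β = (1−μ)s = 0.505×8.9990 = 4.54.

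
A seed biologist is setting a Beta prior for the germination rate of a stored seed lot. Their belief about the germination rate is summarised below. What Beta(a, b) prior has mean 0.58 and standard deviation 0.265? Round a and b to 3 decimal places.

First σ² = 0.070225. Setting a = μn, b = (1−μ)n with n = a+b,
μ(1−μ)/(n+1) = 0.070225 ⇒ n+1 = 0.2436/0.070225 = 3.4689 ⇒ n = 2.4689.
Hence a = 0.58×2.4689 = 1.432, b = 0.42×2.4689 = 1.037.

a = 1.432, b = 1.037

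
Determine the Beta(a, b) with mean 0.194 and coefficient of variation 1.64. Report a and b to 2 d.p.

Var = (CV·μ)² = (1.64×0.194)² = 0.101226.
a+b = μ(1−μ)/Var − 1 = 0.156364/0.101226 − 1 = 0.5447.
Thus a = 0.194·0.5447 = 0.11 and b = 0.806·0.5447 = 0.44.

a = 0.11, b = 0.44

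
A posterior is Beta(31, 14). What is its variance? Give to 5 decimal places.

Var = αβ/[(α+β)²(α+β+1)] = (31×14)/(45²×46) = 434/93150 = 0.00466.

0.00466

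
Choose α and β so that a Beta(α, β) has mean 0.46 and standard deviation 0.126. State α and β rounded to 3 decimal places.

σ² = 0.126² = 0.015876.
With s = α+β, Var = μ(1−μ)/(s+1), so s+1 = (0.46×0.54)/0.015876 = 15.6463 and s = 14.6463.
α = μs = 6.737, β = (1−μ)s = 7.909.

α = 6.737, β = 7.909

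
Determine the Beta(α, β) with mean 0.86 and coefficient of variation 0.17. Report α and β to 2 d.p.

α = 3.98, β = 0.65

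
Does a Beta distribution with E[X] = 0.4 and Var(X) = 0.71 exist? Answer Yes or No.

No

For any Beta, Var(X) < E[X]·(1−E[X]).
Here μ(1−μ) = 0.4×0.6 = 0.24, and 0.71 ≥ 0.24.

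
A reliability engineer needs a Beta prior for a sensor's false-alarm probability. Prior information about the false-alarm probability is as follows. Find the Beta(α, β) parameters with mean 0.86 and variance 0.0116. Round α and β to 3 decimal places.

α = 8.066, β = 1.313

Write ν = α+β; then α = μν and Var = μ(1−μ)/(ν+1).
ν = μ(1−μ)/Var − 1 = 0.1204/0.0116 − 1 = 9.3793.
α = 0.86·9.3793 = 8.066, β = 0.14·9.3793 = 1.313.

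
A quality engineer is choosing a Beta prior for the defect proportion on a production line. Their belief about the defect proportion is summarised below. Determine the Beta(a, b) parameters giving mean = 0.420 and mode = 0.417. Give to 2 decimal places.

a = 23.24, b = 32.09

With s = a+b: μ = a/s and mode = (a−1)/(s−2). Eliminating a = μs,
μs − 1 = m(s−2) ⇒ s(μ−m) = 1−2m ⇒ s = 0.166/0.003 = 55.3333.
So a = μs = 23.24, b = (1−μ)s = 32.09.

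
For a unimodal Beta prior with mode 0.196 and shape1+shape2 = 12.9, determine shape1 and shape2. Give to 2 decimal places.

Mode = (shape1−1)/(κ−2) with κ = shape1+shape2, so shape1−1 = 0.196·10.9 = 2.14.
shape1 = 3.14; shape2 = κ − shape1 = 9.76.

shape1 = 3.14, shape2 = 9.76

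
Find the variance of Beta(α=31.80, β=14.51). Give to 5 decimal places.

Var = αβ/[(α+β)²(α+β+1)] = (31.80×14.51)/(46.31²×47.31) = 461.4180/101461.787691 = 0.00455.

0.00455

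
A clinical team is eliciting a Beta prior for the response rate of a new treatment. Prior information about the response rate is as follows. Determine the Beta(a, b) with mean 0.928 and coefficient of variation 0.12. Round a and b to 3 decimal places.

a = 4.072, b = 0.316

σ = CV·μ = 0.12×0.928 = 0.11136, so σ² = 0.012401.
s+1 = μ(1−μ)/σ² = 0.066816/0.012401 = 5.3879, so s = a+b = 4.3879.
a = μs = 4.072, b = (1−μ)s = 0.316.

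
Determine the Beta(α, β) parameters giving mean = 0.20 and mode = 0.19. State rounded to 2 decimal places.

α = 12.40, β = 49.60

Let s = α+β. Mean gives α = μs = 0.20s; mode gives (α−1)/(s−2) = 0.19.
Substituting: 0.20s − 1 = 0.19(s−2) = 0.19s − 0.38, so 0.01s = 0.62 and s = 62.0000.
Then α = 0.20×62.0000 = 12.40 and β = s−α = 49.60.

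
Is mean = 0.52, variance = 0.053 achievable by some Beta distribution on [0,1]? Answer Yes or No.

Yes

A Beta with mean μ has variance μ(1−μ)/(α+β+1) < μ(1−μ).
Here μ(1−μ) = 0.52×0.48 = 0.2496, and 0.053 < 0.2496.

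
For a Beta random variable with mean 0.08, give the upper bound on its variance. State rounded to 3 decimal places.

0.074

Var = μ(1−μ)/(α+β+1), which approaches μ(1−μ) as α+β → 0.
So the supremum is μ(1−μ) = 0.08×0.92 = 0.074.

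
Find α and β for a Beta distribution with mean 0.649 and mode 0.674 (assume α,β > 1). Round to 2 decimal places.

With s = α+β: μ = α/s and mode = (α−1)/(s−2). Eliminating α = μs,
μs − 1 = m(s−2) ⇒ s(μ−m) = 1−2m ⇒ s = -0.348/-0.025 = 13.9200.
So α = μs = 9.03, β = (1−μ)s = 4.89.

α = 9.03, β = 4.89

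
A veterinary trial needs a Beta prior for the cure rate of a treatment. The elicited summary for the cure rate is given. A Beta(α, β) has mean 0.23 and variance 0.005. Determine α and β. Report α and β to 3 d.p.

α = 7.917, β = 26.503

Write ν = α+β; then α = μν and Var = μ(1−μ)/(ν+1).
ν = μ(1−μ)/Var − 1 = 0.1771/0.005 − 1 = 34.4200.
α = 0.23·34.4200 = 7.917, β = 0.77·34.4200 = 26.503.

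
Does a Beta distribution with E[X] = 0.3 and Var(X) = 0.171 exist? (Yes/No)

The Beta variance bound is σ² < μ(1−μ).
Here μ(1−μ) = 0.3×0.7 = 0.21, and 0.171 < 0.21.

Yes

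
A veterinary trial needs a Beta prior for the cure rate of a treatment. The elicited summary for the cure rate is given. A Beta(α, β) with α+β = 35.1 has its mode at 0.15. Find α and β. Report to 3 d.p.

α = 5.965, β = 29.135

For α,β>1 the mode is (α−1)/(α+β−2), so α = mode·(κ−2)+1 = 0.15×33.1+1 = 5.965.
And β = (1−mode)·(κ−2)+1 = 0.85×33.1+1 = 29.135.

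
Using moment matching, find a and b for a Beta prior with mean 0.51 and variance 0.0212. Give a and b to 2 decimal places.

Let s = a+b. The Beta variance is μ(1−μ)/(s+1).
So s+1 = μ(1−μ)/σ² = (0.51×0.49)/0.0212 = 0.2499/0.0212 = 11.7877, giving s = 10.7877.
Then a = μs = 0.51×10.7877 = 5.50 and b = (1−μ)s = 0.49×10.7877 = 5.29.

a = 5.50, b = 5.29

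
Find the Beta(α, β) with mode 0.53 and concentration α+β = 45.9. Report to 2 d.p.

Mode = (α−1)/(κ−2) with κ = α+β, so α−1 = 0.53·43.9 = 23.27.
α = 24.27; β = κ − α = 21.63.

α = 24.27, β = 21.63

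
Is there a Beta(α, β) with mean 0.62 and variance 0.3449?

A Beta with mean μ has variance μ(1−μ)/(α+β+1) < μ(1−μ).
Here μ(1−μ) = 0.62×0.38 = 0.2356, and 0.3449 ≥ 0.2356.

No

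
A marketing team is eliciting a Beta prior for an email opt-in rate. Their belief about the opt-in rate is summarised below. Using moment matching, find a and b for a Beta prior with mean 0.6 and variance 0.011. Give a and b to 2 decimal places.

Write ν = a+b; then a = μν and Var = μ(1−μ)/(ν+1).
ν = μ(1−μ)/Var − 1 = 0.24/0.011 − 1 = 20.8182.
a = 0.6·20.8182 = 12.49, b = 0.4·20.8182 = 8.33.

a = 12.49, b = 8.33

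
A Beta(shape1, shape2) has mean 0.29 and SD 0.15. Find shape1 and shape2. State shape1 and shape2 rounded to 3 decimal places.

shape1 = 2.364, shape2 = 5.787

First σ² = 0.0225. Setting shape1 = μn, shape2 = (1−μ)n with n = shape1+shape2,
μ(1−μ)/(n+1) = 0.0225 ⇒ n+1 = 0.2059/0.0225 = 9.1511 ⇒ n = 8.1511.
Hence shape1 = 0.29×8.1511 = 2.364, shape2 = 0.71×8.1511 = 5.787.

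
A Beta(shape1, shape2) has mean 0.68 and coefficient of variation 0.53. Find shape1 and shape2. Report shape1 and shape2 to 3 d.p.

shape1 = 0.459, shape2 = 0.216

Var = (CV·μ)² = (0.53×0.68)² = 0.129888.
shape1+shape2 = μ(1−μ)/Var − 1 = 0.2176/0.129888 − 1 = 0.6753.
Thus shape1 = 0.68·0.6753 = 0.459 and shape2 = 0.32·0.6753 = 0.216.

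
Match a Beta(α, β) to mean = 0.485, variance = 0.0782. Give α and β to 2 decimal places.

Write ν = α+β; then α = μν and Var = μ(1−μ)/(ν+1).
ν = μ(1−μ)/Var − 1 = 0.249775/0.0782 − 1 = 2.1941.
α = 0.485·2.1941 = 1.06, β = 0.515·2.1941 = 1.13.

α = 1.06, β = 1.13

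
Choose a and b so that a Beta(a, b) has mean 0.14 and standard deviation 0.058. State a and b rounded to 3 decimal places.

a = 4.871, b = 29.920

First σ² = 0.003364. Setting a = μn, b = (1−μ)n with n = a+b,
μ(1−μ)/(n+1) = 0.003364 ⇒ n+1 = 0.1204/0.003364 = 35.7907 ⇒ n = 34.7907.
Hence a = 0.14×34.7907 = 4.871, b = 0.86×34.7907 = 29.920.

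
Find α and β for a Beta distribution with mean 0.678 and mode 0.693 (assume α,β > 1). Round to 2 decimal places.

With s = α+β: μ = α/s and mode = (α−1)/(s−2). Eliminating α = μs,
μs − 1 = m(s−2) ⇒ s(μ−m) = 1−2m ⇒ s = -0.386/-0.015 = 25.7333.
So α = μs = 17.45, β = (1−μ)s = 8.29.

α = 17.45, β = 8.29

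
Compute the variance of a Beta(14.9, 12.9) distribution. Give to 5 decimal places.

0.00864

μ = 14.9/27.8 = 0.535971; Var = μ(1−μ)/(α+β+1) = 0.2487061/28.8 = 0.00864.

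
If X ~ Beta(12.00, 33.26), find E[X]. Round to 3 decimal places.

E[X] = α/(α+β) = 12.00/45.26 = 0.265.

0.265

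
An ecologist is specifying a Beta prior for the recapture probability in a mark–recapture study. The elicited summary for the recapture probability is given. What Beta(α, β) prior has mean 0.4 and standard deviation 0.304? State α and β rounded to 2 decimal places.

α = 0.64, β = 0.96

σ² = 0.304² = 0.092416.
With s = α+β, Var = μ(1−μ)/(s+1), so s+1 = (0.4×0.6)/0.092416 = 2.5970 and s = 1.5970.
α = μs = 0.64, β = (1−μ)s = 0.96.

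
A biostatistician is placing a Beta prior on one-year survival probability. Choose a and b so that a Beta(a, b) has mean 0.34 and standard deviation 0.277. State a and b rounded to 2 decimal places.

a = 0.65, b = 1.27

σ² = 0.277² = 0.076729.
With s = a+b, Var = μ(1−μ)/(s+1), so s+1 = (0.34×0.66)/0.076729 = 2.9246 and s = 1.9246.
a = μs = 0.65, b = (1−μ)s = 1.27.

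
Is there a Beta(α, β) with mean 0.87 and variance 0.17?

No

For any Beta, Var(X) < E[X]·(1−E[X]).
Here μ(1−μ) = 0.87×0.13 = 0.1131, and 0.17 ≥ 0.1131.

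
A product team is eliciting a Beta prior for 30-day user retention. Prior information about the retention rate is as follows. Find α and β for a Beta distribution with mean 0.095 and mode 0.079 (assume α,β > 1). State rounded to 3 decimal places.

α = 4.999, β = 47.626

Let s = α+β. Mean gives α = μs = 0.095s; mode gives (α−1)/(s−2) = 0.079.
Substituting: 0.095s − 1 = 0.079(s−2) = 0.079s − 0.158, so 0.016s = 0.842 and s = 52.6250.
Then α = 0.095×52.6250 = 4.999 and β = s−α = 47.626.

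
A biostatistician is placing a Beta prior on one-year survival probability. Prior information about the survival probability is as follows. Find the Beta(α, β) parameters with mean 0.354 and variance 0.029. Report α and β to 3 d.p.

α = 2.438, β = 4.448

Write ν = α+β; then α = μν and Var = μ(1−μ)/(ν+1).
ν = μ(1−μ)/Var − 1 = 0.228684/0.029 − 1 = 6.8857.
α = 0.354·6.8857 = 2.438, β = 0.646·6.8857 = 4.448.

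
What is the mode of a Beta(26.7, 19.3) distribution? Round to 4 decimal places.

The density x^(α−1)(1−x)^(β−1) is maximised at (α−1)/(α+β−2) = 25.7/44.0 = 0.5841.

0.5841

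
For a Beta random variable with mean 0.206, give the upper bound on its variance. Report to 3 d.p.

0.164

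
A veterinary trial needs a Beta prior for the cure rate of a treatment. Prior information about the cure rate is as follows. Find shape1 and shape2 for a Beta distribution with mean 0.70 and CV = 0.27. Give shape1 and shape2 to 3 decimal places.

shape1 = 3.415, shape2 = 1.464

Var = (CV·μ)² = (0.27×0.70)² = 0.035721.
shape1+shape2 = μ(1−μ)/Var − 1 = 0.2100/0.035721 − 1 = 4.8789.
Thus shape1 = 0.70·4.8789 = 3.415 and shape2 = 0.30·4.8789 = 1.464.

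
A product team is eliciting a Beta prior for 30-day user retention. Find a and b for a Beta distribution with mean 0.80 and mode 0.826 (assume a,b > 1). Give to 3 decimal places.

Let s = a+b. Mean gives a = μs = 0.80s; mode gives (a−1)/(s−2) = 0.826.
Substituting: 0.80s − 1 = 0.826(s−2) = 0.826s − 1.652, so -0.026s = -0.652 and s = 25.0769.
Then a = 0.80×25.0769 = 20.062 and b = s−a = 5.015.

a = 20.062, b = 5.015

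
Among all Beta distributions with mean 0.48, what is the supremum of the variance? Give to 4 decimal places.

Var = μ(1−μ)/(α+β+1), which approaches μ(1−μ) as α+β → 0.
So the supremum is μ(1−μ) = 0.48×0.52 = 0.2496.

0.2496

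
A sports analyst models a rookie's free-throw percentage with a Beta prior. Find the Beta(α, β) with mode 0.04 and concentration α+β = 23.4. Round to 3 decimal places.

α = 1.856, β = 21.544

Since the density peak of Beta(α,β) is at (α−1)/(α+β−2),
α = 1 + 0.04(23.4−2) = 1.856 and β = 23.4 − 1.856 = 21.544.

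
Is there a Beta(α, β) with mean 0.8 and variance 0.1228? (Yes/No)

Yes

For any Beta, Var(X) < E[X]·(1−E[X]).
Here μ(1−μ) = 0.8×0.2 = 0.16, and 0.1228 < 0.16.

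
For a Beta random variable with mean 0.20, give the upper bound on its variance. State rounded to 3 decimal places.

Var = μ(1−μ)/(α+β+1), which approaches μ(1−μ) as α+β → 0.
So the supremum is μ(1−μ) = 0.20×0.80 = 0.160.

0.160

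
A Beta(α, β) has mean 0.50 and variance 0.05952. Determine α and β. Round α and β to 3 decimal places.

Write ν = α+β; then α = μν and Var = μ(1−μ)/(ν+1).
ν = μ(1−μ)/Var − 1 = 0.2500/0.05952 − 1 = 3.2003.
α = 0.50·3.2003 = 1.600, β = 0.50·3.2003 = 1.600.

α = 1.600, β = 1.600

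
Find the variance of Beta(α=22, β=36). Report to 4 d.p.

0.0040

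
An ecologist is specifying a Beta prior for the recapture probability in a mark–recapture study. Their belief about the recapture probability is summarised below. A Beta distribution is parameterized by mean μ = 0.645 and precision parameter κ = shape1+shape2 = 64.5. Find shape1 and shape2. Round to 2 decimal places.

shape1 = 41.60, shape2 = 22.90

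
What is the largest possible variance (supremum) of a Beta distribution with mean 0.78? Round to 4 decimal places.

0.1716

For fixed mean μ the Beta variance is μ(1−μ)/(α+β+1), increasing as α+β decreases.
Its least upper bound (not attained) is μ(1−μ) = 0.78·0.22 = 0.1716.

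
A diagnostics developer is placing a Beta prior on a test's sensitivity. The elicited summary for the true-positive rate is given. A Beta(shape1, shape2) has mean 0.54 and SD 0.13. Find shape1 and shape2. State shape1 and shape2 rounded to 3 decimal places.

Variance = 0.13² = 0.0169. The moment-matching identity shape1+shape2 = μ(1−μ)/Var − 1 gives
shape1+shape2 = 0.2484/0.0169 − 1 = 13.6982, so shape1 = μ·13.6982 = 7.397 and shape2 = (1−μ)·13.6982 = 6.301.

shape1 = 7.397, shape2 = 6.301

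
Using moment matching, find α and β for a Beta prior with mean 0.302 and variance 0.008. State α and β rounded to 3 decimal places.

α = 7.656, β = 17.694

Write ν = α+β; then α = μν and Var = μ(1−μ)/(ν+1).
ν = μ(1−μ)/Var − 1 = 0.210796/0.008 − 1 = 25.3495.
α = 0.302·25.3495 = 7.656, β = 0.698·25.3495 = 17.694.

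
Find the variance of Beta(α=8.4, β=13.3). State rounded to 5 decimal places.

0.01045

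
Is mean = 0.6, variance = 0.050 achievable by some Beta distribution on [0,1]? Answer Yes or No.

The Beta variance bound is σ² < μ(1−μ).
Here μ(1−μ) = 0.6×0.4 = 0.24, and 0.050 < 0.24.

Yes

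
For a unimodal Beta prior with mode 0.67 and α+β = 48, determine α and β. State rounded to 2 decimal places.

Mode = (α−1)/(κ−2) with κ = α+β, so α−1 = 0.67·46 = 30.82.
α = 31.82; β = κ − α = 16.18.

α = 31.82, β = 16.18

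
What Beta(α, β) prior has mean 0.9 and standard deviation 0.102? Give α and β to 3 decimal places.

α = 6.885, β = 0.765

First σ² = 0.010404. Setting α = μn, β = (1−μ)n with n = α+β,
μ(1−μ)/(n+1) = 0.010404 ⇒ n+1 = 0.09/0.010404 = 8.6505 ⇒ n = 7.6505.
Hence α = 0.9×7.6505 = 6.885, β = 0.1×7.6505 = 0.765.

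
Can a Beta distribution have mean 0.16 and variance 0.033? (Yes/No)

For any Beta, Var(X) < E[X]·(1−E[X]).
Here μ(1−μ) = 0.16×0.84 = 0.1344, and 0.033 < 0.1344.

Yes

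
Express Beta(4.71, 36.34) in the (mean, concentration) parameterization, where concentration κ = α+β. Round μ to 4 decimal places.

μ = 0.1147, κ = 41.05

κ = α+β = 4.71+36.34 = 41.05; μ = α/κ = 4.71/41.05 = 0.1147.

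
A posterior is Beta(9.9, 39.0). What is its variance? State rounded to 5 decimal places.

μ = 9.9/48.9 = 0.202454; Var = μ(1−μ)/(α+β+1) = 0.1614664/49.9 = 0.00324.

0.00324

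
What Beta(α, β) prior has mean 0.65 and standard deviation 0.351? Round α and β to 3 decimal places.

α = 0.550, β = 0.296

First σ² = 0.123201. Setting α = μn, β = (1−μ)n with n = α+β,
μ(1−μ)/(n+1) = 0.123201 ⇒ n+1 = 0.2275/0.123201 = 1.8466 ⇒ n = 0.8466.
Hence α = 0.65×0.8466 = 0.550, β = 0.35×0.8466 = 0.296.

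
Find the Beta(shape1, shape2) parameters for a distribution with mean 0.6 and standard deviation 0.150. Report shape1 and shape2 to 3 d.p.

shape1 = 5.800, shape2 = 3.867

Variance = 0.150² = 0.022500. The moment-matching identity shape1+shape2 = μ(1−μ)/Var − 1 gives
shape1+shape2 = 0.24/0.022500 − 1 = 9.6667, so shape1 = μ·9.6667 = 5.800 and shape2 = (1−μ)·9.6667 = 3.867.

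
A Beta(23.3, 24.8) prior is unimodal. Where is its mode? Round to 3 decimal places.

The density x^(α−1)(1−x)^(β−1) is maximised at (α−1)/(α+β−2) = 22.3/46.1 = 0.484.

0.484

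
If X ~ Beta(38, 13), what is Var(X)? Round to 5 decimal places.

Var = αβ/[(α+β)²(α+β+1)] = (38×13)/(51²×52) = 494/135252 = 0.00365.

0.00365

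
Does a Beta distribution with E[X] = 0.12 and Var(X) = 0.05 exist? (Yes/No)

Yes

For any Beta, Var(X) < E[X]·(1−E[X]).
Here μ(1−μ) = 0.12×0.88 = 0.1056, and 0.05 < 0.1056.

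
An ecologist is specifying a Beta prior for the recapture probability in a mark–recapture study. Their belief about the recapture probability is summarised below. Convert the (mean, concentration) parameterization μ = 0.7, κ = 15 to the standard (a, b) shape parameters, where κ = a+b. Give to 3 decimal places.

a = 10.500, b = 4.500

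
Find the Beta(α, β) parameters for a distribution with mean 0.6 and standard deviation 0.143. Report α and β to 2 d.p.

α = 6.44, β = 4.29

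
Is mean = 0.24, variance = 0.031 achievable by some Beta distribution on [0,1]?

A Beta with mean μ has variance μ(1−μ)/(α+β+1) < μ(1−μ).
Here μ(1−μ) = 0.24×0.76 = 0.1824, and 0.031 < 0.1824.

Yes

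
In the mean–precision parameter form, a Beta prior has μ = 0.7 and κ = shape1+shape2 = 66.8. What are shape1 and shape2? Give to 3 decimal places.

shape1 = 46.760, shape2 = 20.040

Split κ in proportion μ : (1−μ): shape1 = 0.7·66.8 = 46.760, shape2 = 66.8 − 46.760 = 20.040.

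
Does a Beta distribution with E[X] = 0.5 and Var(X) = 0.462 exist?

For any Beta, Var(X) < E[X]·(1−E[X]).
Here μ(1−μ) = 0.5×0.5 = 0.25, and 0.462 ≥ 0.25.

No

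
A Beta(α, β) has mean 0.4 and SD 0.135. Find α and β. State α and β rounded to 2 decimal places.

First σ² = 0.018225. Setting α = μn, β = (1−μ)n with n = α+β,
μ(1−μ)/(n+1) = 0.018225 ⇒ n+1 = 0.24/0.018225 = 13.1687 ⇒ n = 12.1687.
Hence α = 0.4×12.1687 = 4.87, β = 0.6×12.1687 = 7.30.

α = 4.87, β = 7.30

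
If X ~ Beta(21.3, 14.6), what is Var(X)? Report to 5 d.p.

0.00654

Var = αβ/[(α+β)²(α+β+1)] = (21.3×14.6)/(35.9²×36.9) = 310.98/47557.089 = 0.00654.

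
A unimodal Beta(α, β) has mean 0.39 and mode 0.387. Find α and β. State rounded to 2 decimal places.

With s = α+β: μ = α/s and mode = (α−1)/(s−2). Eliminating α = μs,
μs − 1 = m(s−2) ⇒ s(μ−m) = 1−2m ⇒ s = 0.226/0.003 = 75.3333.
So α = μs = 29.38, β = (1−μ)s = 45.95.

α = 29.38, β = 45.95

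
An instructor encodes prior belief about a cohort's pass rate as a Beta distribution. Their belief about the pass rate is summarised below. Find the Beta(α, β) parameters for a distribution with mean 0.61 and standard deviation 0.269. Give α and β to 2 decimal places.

σ² = 0.269² = 0.072361.
With s = α+β, Var = μ(1−μ)/(s+1), so s+1 = (0.61×0.39)/0.072361 = 3.2877 and s = 2.2877.
α = μs = 1.40, β = (1−μ)s = 0.89.

α = 1.40, β = 0.89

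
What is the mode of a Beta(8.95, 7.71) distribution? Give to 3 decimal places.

0.542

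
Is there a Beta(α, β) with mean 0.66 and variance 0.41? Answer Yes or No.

No

For any Beta, Var(X) < E[X]·(1−E[X]).
Here μ(1−μ) = 0.66×0.34 = 0.2244, and 0.41 ≥ 0.2244.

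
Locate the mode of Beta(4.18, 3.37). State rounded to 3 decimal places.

The density x^(α−1)(1−x)^(β−1) is maximised at (α−1)/(α+β−2) = 3.18/5.55 = 0.573.

0.573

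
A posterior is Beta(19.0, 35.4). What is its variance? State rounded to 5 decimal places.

0.00410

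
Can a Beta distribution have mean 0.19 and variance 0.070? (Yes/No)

Yes

A Beta with mean μ has variance μ(1−μ)/(α+β+1) < μ(1−μ).
Here μ(1−μ) = 0.19×0.81 = 0.1539, and 0.070 < 0.1539.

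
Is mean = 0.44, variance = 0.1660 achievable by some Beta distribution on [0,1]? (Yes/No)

For any Beta, Var(X) < E[X]·(1−E[X]).
Here μ(1−μ) = 0.44×0.56 = 0.2464, and 0.1660 < 0.2464.

Yes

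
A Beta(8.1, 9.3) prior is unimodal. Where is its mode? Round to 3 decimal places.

With α,β > 1, mode = (α−1)/(α+β−2) = 7.1/15.4 = 0.461.

0.461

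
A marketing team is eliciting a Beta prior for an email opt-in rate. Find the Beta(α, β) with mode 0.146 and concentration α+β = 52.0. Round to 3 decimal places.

α = 8.300, β = 43.700

Mode = (α−1)/(κ−2) with κ = α+β, so α−1 = 0.146·50.0 = 7.300.
α = 8.300; β = κ − α = 43.700.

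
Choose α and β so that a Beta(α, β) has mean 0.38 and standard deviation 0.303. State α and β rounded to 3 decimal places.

α = 0.595, β = 0.971

First σ² = 0.091809. Setting α = μn, β = (1−μ)n with n = α+β,
μ(1−μ)/(n+1) = 0.091809 ⇒ n+1 = 0.2356/0.091809 = 2.5662 ⇒ n = 1.5662.
Hence α = 0.38×1.5662 = 0.595, β = 0.62×1.5662 = 0.971.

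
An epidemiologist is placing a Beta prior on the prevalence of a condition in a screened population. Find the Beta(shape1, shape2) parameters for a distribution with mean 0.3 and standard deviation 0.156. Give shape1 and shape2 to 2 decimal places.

σ² = 0.156² = 0.024336.
With s = shape1+shape2, Var = μ(1−μ)/(s+1), so s+1 = (0.3×0.7)/0.024336 = 8.6292 and s = 7.6292.
shape1 = μs = 2.29, shape2 = (1−μ)s = 5.34.

shape1 = 2.29, shape2 = 5.34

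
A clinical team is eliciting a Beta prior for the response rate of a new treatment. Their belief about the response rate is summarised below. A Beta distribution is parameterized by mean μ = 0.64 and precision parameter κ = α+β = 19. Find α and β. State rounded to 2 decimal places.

α = μκ = 0.64×19 = 12.16 and β = (1−μ)κ = 0.36×19 = 6.84.

α = 12.16, β = 6.84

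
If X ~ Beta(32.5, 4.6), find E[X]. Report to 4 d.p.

0.8760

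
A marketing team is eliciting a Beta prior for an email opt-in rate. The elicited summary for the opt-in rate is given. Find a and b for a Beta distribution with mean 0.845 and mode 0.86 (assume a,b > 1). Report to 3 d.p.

a = 40.560, b = 7.440

Let s = a+b. Mean gives a = μs = 0.845s; mode gives (a−1)/(s−2) = 0.86.
Substituting: 0.845s − 1 = 0.86(s−2) = 0.86s − 1.72, so -0.015s = -0.72 and s = 48.0000.
Then a = 0.845×48.0000 = 40.560 and b = s−a = 7.440.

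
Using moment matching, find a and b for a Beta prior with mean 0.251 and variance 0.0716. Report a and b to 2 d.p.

a = 0.41, b = 1.22

Write ν = a+b; then a = μν and Var = μ(1−μ)/(ν+1).
ν = μ(1−μ)/Var − 1 = 0.187999/0.0716 − 1 = 1.6257.
a = 0.251·1.6257 = 0.41, b = 0.749·1.6257 = 1.22.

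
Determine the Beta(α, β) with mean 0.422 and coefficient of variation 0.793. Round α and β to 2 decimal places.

σ = CV·μ = 0.793×0.422 = 0.33465, so σ² = 0.111988.
s+1 = μ(1−μ)/σ² = 0.243916/0.111988 = 2.1781, so s = α+β = 1.1781.
α = μs = 0.50, β = (1−μ)s = 0.68.

α = 0.50, β = 0.68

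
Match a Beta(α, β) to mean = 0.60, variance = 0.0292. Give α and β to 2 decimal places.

α = 4.33, β = 2.89

Write ν = α+β; then α = μν and Var = μ(1−μ)/(ν+1).
ν = μ(1−μ)/Var − 1 = 0.2400/0.0292 − 1 = 7.2192.
α = 0.60·7.2192 = 4.33, β = 0.40·7.2192 = 2.89.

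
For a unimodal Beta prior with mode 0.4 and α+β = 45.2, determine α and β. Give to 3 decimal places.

α = 18.280, β = 26.920

Mode = (α−1)/(κ−2) with κ = α+β, so α−1 = 0.4·43.2 = 17.280.
α = 18.280; β = κ − α = 26.920.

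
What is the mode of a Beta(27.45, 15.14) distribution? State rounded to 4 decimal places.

0.6516

With α,β > 1, mode = (α−1)/(α+β−2) = 26.45/40.59 = 0.6516.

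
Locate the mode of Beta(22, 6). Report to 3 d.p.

With α,β > 1, mode = (α−1)/(α+β−2) = 21/26 = 0.808.

0.808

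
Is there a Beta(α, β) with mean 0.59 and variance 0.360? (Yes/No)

No

The Beta variance bound is σ² < μ(1−μ).
Here μ(1−μ) = 0.59×0.41 = 0.2419, and 0.360 ≥ 0.2419.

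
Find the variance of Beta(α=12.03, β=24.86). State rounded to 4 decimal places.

μ = 12.03/36.89 = 0.326105; Var = μ(1−μ)/(α+β+1) = 0.2197604/37.89 = 0.0058.

0.0058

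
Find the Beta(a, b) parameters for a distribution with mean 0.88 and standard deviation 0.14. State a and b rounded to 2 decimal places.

σ² = 0.14² = 0.0196.
With s = a+b, Var = μ(1−μ)/(s+1), so s+1 = (0.88×0.12)/0.0196 = 5.3878 and s = 4.3878.
a = μs = 3.86, b = (1−μ)s = 0.53.

a = 3.86, b = 0.53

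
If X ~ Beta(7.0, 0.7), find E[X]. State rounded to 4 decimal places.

E[X] = α/(α+β) = 7.0/7.7 = 0.9091.

0.9091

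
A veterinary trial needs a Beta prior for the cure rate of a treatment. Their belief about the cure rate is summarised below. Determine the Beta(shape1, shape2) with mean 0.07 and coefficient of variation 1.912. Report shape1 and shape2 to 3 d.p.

Var = (CV·μ)² = (1.912×0.07)² = 0.017913.
shape1+shape2 = μ(1−μ)/Var − 1 = 0.0651/0.017913 − 1 = 2.6342.
Thus shape1 = 0.07·2.6342 = 0.184 and shape2 = 0.93·2.6342 = 2.450.

shape1 = 0.184, shape2 = 2.450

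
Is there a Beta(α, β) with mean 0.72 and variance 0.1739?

For any Beta, Var(X) < E[X]·(1−E[X]).
Here μ(1−μ) = 0.72×0.28 = 0.2016, and 0.1739 < 0.2016.

Yes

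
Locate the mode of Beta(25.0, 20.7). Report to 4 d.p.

0.5492

The density x^(α−1)(1−x)^(β−1) is maximised at (α−1)/(α+β−2) = 24.0/43.7 = 0.5492.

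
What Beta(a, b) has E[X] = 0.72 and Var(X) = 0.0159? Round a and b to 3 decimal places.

a = 8.409, b = 3.270

Write ν = a+b; then a = μν and Var = μ(1−μ)/(ν+1).
ν = μ(1−μ)/Var − 1 = 0.2016/0.0159 − 1 = 11.6792.
a = 0.72·11.6792 = 8.409, b = 0.28·11.6792 = 3.270.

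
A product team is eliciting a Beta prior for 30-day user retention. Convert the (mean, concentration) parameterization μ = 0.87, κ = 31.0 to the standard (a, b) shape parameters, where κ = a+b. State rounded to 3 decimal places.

a = 26.970, b = 4.030

a = μκ = 0.87×31.0 = 26.970 and b = (1−μ)κ = 0.13×31.0 = 4.030.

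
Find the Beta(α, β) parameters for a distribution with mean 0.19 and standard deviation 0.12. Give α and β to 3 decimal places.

α = 1.841, β = 7.847

Variance = 0.12² = 0.0144. The moment-matching identity α+β = μ(1−μ)/Var − 1 gives
α+β = 0.1539/0.0144 − 1 = 9.6875, so α = μ·9.6875 = 1.841 and β = (1−μ)·9.6875 = 7.847.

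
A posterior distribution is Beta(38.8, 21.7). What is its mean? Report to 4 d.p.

0.6413

E[X] = α/(α+β) = 38.8/60.5 = 0.6413.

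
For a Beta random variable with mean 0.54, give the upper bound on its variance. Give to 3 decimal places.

Var = μ(1−μ)/(α+β+1), which approaches μ(1−μ) as α+β → 0.
So the supremum is μ(1−μ) = 0.54×0.46 = 0.248.

0.248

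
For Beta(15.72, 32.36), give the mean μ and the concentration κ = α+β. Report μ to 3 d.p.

μ = 0.327, κ = 48.08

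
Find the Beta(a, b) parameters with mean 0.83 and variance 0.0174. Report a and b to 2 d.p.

a = 5.90, b = 1.21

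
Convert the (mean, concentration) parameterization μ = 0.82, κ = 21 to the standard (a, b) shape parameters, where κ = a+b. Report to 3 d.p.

Split κ in proportion μ : (1−μ): a = 0.82·21 = 17.220, b = 21 − 17.220 = 3.780.

a = 17.220, b = 3.780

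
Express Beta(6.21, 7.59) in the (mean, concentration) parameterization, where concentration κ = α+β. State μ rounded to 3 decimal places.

κ = α+β = 6.21+7.59 = 13.80; μ = α/κ = 6.21/13.80 = 0.450.

μ = 0.450, κ = 13.80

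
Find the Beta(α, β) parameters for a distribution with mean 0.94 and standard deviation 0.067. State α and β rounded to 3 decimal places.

Variance = 0.067² = 0.004489. The moment-matching identity α+β = μ(1−μ)/Var − 1 gives
α+β = 0.0564/0.004489 − 1 = 11.5640, so α = μ·11.5640 = 10.870 and β = (1−μ)·11.5640 = 0.694.

α = 10.870, β = 0.694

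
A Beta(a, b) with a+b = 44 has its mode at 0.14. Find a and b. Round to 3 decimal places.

For a,b>1 the mode is (a−1)/(a+b−2), so a = mode·(κ−2)+1 = 0.14×42+1 = 6.880.
And b = (1−mode)·(κ−2)+1 = 0.86×42+1 = 37.120.

a = 6.880, b = 37.120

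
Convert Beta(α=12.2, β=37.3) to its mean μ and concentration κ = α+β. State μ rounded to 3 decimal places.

κ = α+β = 12.2+37.3 = 49.5; μ = α/κ = 12.2/49.5 = 0.246.

μ = 0.246, κ = 49.5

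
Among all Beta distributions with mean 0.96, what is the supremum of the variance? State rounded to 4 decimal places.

0.0384

Var = μ(1−μ)/(α+β+1), which approaches μ(1−μ) as α+β → 0.
So the supremum is μ(1−μ) = 0.96×0.04 = 0.0384.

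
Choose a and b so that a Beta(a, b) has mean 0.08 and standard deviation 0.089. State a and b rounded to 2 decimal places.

a = 0.66, b = 7.63

σ² = 0.089² = 0.007921.
With s = a+b, Var = μ(1−μ)/(s+1), so s+1 = (0.08×0.92)/0.007921 = 9.2918 and s = 8.2918.
a = μs = 0.66, b = (1−μ)s = 7.63.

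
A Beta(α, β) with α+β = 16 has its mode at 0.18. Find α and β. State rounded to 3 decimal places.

Mode = (α−1)/(κ−2) with κ = α+β, so α−1 = 0.18·14 = 2.520.
α = 3.520; β = κ − α = 12.480.

α = 3.520, β = 12.480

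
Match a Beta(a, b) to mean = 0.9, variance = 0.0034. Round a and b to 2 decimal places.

By moment matching, a+b = μ(1−μ)/σ² − 1 = (0.9·0.1)/0.0034 − 1 = 26.4706 − 1 = 25.4706.
Since a/(a+b) = μ, a = 0.9·25.4706 = 22.92 and b = 0.1·25.4706 = 2.55.

a = 22.92, b = 2.55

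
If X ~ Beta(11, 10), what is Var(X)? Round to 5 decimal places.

0.01134

μ = 11/21 = 0.523810; Var = μ(1−μ)/(α+β+1) = 0.2494331/22 = 0.01134.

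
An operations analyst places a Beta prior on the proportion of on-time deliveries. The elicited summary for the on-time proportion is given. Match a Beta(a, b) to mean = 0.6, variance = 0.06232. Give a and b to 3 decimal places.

Let s = a+b. The Beta variance is μ(1−μ)/(s+1).
So s+1 = μ(1−μ)/σ² = (0.6×0.4)/0.06232 = 0.24/0.06232 = 3.8511, giving s = 2.8511.
Then a = μs = 0.6×2.8511 = 1.711 and b = (1−μ)s = 0.4×2.8511 = 1.140.

a = 1.711, b = 1.140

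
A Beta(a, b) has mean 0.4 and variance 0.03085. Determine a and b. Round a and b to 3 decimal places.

a = 2.712, b = 4.068

By moment matching, a+b = μ(1−μ)/σ² − 1 = (0.4·0.6)/0.03085 − 1 = 7.7796 − 1 = 6.7796.
Since a/(a+b) = μ, a = 0.4·6.7796 = 2.712 and b = 0.6·6.7796 = 4.068.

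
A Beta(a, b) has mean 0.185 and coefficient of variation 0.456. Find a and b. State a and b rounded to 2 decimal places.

Var = (CV·μ)² = (0.456×0.185)² = 0.007117.
a+b = μ(1−μ)/Var − 1 = 0.150775/0.007117 − 1 = 20.1864.
Thus a = 0.185·20.1864 = 3.73 and b = 0.815·20.1864 = 16.45.

a = 3.73, b = 16.45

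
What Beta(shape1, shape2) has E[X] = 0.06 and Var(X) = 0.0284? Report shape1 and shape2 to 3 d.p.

Let s = shape1+shape2. The Beta variance is μ(1−μ)/(s+1).
So s+1 = μ(1−μ)/σ² = (0.06×0.94)/0.0284 = 0.0564/0.0284 = 1.9859, giving s = 0.9859.
Then shape1 = μs = 0.06×0.9859 = 0.059 and shape2 = (1−μ)s = 0.94×0.9859 = 0.927.

shape1 = 0.059, shape2 = 0.927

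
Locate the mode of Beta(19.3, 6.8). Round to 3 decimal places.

The density x^(α−1)(1−x)^(β−1) is maximised at (α−1)/(α+β−2) = 18.3/24.1 = 0.759.

0.759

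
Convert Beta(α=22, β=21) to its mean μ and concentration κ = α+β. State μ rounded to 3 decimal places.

μ = 0.512, κ = 43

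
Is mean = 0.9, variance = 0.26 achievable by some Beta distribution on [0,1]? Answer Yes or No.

A Beta with mean μ has variance μ(1−μ)/(α+β+1) < μ(1−μ).
Here μ(1−μ) = 0.9×0.1 = 0.09, and 0.26 ≥ 0.09.

No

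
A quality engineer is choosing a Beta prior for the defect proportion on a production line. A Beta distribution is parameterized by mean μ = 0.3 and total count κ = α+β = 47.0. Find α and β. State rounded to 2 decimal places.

α = 14.10, β = 32.90

Split κ in proportion μ : (1−μ): α = 0.3·47.0 = 14.10, β = 47.0 − 14.10 = 32.90.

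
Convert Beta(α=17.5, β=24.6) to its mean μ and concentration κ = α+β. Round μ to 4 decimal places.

μ = 0.4157, κ = 42.1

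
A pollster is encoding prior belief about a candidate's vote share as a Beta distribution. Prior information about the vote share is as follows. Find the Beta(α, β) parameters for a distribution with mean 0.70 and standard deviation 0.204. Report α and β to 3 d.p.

α = 2.832, β = 1.214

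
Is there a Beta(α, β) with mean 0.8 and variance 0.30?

A Beta with mean μ has variance μ(1−μ)/(α+β+1) < μ(1−μ).
Here μ(1−μ) = 0.8×0.2 = 0.16, and 0.30 ≥ 0.16.

No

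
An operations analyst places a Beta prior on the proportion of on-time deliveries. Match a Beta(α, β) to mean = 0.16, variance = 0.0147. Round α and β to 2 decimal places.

Let s = α+β. The Beta variance is μ(1−μ)/(s+1).
So s+1 = μ(1−μ)/σ² = (0.16×0.84)/0.0147 = 0.1344/0.0147 = 9.1429, giving s = 8.1429.
Then α = μs = 0.16×8.1429 = 1.30 and β = (1−μ)s = 0.84×8.1429 = 6.84.

α = 1.30, β = 6.84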